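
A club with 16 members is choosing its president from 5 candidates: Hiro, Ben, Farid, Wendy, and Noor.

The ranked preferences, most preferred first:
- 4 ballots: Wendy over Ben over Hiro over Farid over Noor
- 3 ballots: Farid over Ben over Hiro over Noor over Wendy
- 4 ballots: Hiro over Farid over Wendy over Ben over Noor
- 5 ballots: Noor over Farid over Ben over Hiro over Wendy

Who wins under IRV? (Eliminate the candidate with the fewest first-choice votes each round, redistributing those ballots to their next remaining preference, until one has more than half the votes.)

Round 1: Hiro 4, Ben 0, Farid 3, Wendy 4, Noor 5. Ben eliminated.
Round 2: Hiro 4, Farid 3, Wendy 4, Noor 5. Farid eliminated.
Round 3: Hiro 7, Wendy 4, Noor 5. Wendy eliminated.
Round 4: Hiro 11, Noor 5. Hiro has a majority (≥9).

Hiro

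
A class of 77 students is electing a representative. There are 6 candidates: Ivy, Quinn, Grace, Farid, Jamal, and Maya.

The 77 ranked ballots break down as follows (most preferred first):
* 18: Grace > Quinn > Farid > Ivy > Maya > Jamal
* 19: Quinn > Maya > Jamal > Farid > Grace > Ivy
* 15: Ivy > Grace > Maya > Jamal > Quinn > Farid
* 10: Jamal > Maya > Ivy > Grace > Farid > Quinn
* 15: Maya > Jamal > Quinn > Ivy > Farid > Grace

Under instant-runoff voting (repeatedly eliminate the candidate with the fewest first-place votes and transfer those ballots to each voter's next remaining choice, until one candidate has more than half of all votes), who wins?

Round 1: Ivy 15, Quinn 19, Grace 18, Farid 0, Jamal 10, Maya 15. Farid eliminated.
Round 2: Ivy 15, Quinn 19, Grace 18, Jamal 10, Maya 15. Jamal eliminated.
Round 3: Ivy 15, Quinn 19, Grace 18, Maya 25. Ivy eliminated.
Round 4: Quinn 19, Grace 33, Maya 25. Quinn eliminated.
Round 5: Grace 33, Maya 44. Maya has a majority (≥39).

Maya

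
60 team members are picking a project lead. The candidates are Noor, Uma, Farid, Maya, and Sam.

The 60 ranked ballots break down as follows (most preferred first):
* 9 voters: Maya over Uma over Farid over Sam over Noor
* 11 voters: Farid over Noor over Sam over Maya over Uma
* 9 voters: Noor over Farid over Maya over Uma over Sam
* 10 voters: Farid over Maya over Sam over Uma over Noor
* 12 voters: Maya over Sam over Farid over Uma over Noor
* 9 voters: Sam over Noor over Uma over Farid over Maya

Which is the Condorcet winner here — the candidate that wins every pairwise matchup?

Farid

Farid vs Noor: 42–18
Farid vs Uma: 42–18
Farid vs Maya: 39–21
Farid vs Sam: 39–21
Farid beats every other candidate.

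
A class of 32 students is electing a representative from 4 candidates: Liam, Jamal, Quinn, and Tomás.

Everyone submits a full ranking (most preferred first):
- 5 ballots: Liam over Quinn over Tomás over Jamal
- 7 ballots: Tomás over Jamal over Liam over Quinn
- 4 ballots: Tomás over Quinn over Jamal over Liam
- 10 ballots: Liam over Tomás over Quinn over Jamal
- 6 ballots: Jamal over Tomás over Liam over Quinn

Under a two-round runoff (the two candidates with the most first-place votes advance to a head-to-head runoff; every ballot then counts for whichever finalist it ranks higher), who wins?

Round 1 first-place votes: Liam 15, Jamal 6, Quinn 0, Tomás 11. Liam and Tomás advance.
Runoff: Liam is ranked above Tomás on 15 ballots, Tomás above Liam on 17.

Tomás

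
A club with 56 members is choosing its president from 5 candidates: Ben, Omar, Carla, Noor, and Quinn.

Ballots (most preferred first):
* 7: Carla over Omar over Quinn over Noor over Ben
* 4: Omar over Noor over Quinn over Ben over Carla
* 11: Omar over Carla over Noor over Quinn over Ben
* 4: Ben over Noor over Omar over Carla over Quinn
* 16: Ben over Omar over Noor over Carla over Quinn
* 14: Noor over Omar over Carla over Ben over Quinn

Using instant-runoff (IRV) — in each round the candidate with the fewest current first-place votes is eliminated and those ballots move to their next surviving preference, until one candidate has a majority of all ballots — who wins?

Round 1: Ben 20, Omar 15, Carla 7, Noor 14, Quinn 0. Quinn eliminated.
Round 2: Ben 20, Omar 15, Carla 7, Noor 14. Carla eliminated.
Round 3: Ben 20, Omar 22, Noor 14. Noor eliminated.
Round 4: Ben 20, Omar 36. Omar has a majority (≥29).

Omar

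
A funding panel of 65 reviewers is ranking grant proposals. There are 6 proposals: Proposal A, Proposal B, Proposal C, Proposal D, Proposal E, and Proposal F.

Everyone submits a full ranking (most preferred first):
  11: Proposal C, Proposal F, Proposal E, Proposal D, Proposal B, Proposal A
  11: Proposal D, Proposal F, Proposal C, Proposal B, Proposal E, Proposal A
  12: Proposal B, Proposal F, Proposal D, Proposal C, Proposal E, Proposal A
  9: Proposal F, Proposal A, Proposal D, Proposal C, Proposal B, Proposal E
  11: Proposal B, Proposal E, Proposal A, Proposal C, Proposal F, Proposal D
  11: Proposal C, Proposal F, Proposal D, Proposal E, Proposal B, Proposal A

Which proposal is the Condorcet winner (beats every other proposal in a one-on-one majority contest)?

Proposal C

Proposal C vs Proposal A: 45–20
Proposal C vs Proposal B: 42–23
Proposal C vs Proposal D: 33–32
Proposal C vs Proposal E: 54–11
Proposal C vs Proposal F: 33–32
Proposal C beats every other proposal.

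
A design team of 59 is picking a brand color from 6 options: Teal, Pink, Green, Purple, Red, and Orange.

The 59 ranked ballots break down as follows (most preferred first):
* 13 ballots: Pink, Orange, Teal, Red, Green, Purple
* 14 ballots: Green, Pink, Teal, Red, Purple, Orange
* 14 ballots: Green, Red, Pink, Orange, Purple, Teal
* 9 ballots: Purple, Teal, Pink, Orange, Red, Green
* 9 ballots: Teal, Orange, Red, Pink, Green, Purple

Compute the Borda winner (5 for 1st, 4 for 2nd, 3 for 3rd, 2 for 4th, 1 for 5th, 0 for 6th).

Teal: 13×3 + 14×3 + 14×0 + 9×4 + 9×5 = 162
Pink: 13×5 + 14×4 + 14×3 + 9×3 + 9×2 = 208
Green: 13×1 + 14×5 + 14×5 + 9×0 + 9×1 = 162
Purple: 13×0 + 14×1 + 14×1 + 9×5 + 9×0 = 73
Red: 13×2 + 14×2 + 14×4 + 9×1 + 9×3 = 146
Orange: 13×4 + 14×0 + 14×2 + 9×2 + 9×4 = 134

Pink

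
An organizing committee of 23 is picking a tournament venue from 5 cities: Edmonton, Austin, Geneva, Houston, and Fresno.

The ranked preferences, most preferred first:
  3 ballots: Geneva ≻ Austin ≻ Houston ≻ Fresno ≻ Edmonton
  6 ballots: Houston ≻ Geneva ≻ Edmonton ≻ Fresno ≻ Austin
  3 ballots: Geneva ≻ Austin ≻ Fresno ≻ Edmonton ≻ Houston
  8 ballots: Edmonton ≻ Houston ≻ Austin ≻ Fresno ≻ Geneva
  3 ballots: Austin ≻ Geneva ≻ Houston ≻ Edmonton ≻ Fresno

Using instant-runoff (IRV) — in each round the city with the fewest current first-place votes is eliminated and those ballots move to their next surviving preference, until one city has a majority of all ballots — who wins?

Round 1: Edmonton 8, Austin 3, Geneva 6, Houston 6, Fresno 0. Fresno eliminated.
Round 2: Edmonton 8, Austin 3, Geneva 6, Houston 6. Austin eliminated.
Round 3: Edmonton 8, Geneva 9, Houston 6. Houston eliminated.
Round 4: Edmonton 8, Geneva 15. Geneva has a majority (≥12).

Geneva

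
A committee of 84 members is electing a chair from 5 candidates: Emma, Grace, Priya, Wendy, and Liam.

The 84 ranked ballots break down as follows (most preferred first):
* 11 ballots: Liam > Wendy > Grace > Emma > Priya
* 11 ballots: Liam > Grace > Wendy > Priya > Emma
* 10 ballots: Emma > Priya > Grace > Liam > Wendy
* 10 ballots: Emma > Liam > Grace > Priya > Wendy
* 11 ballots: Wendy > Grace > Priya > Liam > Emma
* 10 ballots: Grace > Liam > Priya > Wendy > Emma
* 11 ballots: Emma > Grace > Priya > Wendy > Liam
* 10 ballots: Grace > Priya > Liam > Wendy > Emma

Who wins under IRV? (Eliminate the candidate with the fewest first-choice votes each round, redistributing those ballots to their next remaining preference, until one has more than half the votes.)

Round 1: Emma 31, Grace 20, Priya 0, Wendy 11, Liam 22. Priya eliminated.
Round 2: Emma 31, Grace 20, Wendy 11, Liam 22. Wendy eliminated.
Round 3: Emma 31, Grace 31, Liam 22. Liam eliminated.
Round 4: Emma 31, Grace 53. Grace has a majority (≥43).

Grace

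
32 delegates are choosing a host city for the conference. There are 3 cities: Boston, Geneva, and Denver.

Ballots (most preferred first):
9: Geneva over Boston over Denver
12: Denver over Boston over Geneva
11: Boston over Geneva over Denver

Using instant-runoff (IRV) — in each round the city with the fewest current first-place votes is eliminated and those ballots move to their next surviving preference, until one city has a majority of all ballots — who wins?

Round 1: Boston 11, Geneva 9, Denver 12. Geneva eliminated.
Round 2: Boston 20, Denver 12. Boston has a majority (≥17).

Boston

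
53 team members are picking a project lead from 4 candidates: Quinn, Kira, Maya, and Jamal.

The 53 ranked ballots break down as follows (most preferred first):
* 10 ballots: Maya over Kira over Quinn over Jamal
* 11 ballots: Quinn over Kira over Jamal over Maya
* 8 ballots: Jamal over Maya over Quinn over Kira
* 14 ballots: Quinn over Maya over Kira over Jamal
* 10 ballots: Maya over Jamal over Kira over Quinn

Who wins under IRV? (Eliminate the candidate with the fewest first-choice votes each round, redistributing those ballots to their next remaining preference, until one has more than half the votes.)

Maya

Round 1: Quinn 25, Kira 0, Maya 20, Jamal 8. Kira eliminated.
Round 2: Quinn 25, Maya 20, Jamal 8. Jamal eliminated.
Round 3: Quinn 25, Maya 28. Maya has a majority (≥27).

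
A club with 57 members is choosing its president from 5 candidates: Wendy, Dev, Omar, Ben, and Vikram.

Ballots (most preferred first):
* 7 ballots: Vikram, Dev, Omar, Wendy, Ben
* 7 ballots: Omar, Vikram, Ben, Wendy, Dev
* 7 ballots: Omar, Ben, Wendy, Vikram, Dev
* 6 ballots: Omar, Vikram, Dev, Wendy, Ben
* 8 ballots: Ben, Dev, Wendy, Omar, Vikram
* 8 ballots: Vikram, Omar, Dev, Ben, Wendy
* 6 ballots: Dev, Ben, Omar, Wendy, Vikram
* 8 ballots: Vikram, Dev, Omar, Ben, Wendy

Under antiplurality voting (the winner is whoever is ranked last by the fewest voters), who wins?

Omar

Last-place votes: Wendy 16, Dev 14, Omar 0, Ben 13, Vikram 14.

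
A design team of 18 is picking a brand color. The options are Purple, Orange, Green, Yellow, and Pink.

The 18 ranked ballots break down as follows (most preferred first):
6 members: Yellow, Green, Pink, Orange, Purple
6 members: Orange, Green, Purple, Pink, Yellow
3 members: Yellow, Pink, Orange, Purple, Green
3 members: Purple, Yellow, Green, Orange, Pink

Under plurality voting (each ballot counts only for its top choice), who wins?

First-place votes: Purple 3, Orange 6, Green 0, Yellow 9, Pink 0.

Yellow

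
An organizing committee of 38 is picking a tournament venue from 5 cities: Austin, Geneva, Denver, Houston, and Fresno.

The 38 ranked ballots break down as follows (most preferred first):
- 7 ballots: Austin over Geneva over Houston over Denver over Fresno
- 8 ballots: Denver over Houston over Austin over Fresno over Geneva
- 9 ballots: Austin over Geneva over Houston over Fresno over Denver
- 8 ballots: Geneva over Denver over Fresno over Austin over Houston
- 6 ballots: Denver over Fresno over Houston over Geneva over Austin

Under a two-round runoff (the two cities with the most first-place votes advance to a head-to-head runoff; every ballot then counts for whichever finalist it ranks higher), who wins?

Round 1 first-place votes: Austin 16, Geneva 8, Denver 14, Houston 0, Fresno 0. Austin and Denver advance.
Runoff: Austin is ranked above Denver on 16 ballots, Denver above Austin on 22.

Denver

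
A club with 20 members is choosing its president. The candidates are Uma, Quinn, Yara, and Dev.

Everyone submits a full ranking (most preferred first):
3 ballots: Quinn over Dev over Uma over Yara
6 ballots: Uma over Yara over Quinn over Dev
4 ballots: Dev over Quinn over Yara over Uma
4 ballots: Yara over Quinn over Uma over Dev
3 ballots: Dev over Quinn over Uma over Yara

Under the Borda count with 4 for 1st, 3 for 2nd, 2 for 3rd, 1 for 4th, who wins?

Quinn

Uma: 3×2 + 6×4 + 4×1 + 4×2 + 3×2 = 48
Quinn: 3×4 + 6×2 + 4×3 + 4×3 + 3×3 = 57
Yara: 3×1 + 6×3 + 4×2 + 4×4 + 3×1 = 48
Dev: 3×3 + 6×1 + 4×4 + 4×1 + 3×4 = 47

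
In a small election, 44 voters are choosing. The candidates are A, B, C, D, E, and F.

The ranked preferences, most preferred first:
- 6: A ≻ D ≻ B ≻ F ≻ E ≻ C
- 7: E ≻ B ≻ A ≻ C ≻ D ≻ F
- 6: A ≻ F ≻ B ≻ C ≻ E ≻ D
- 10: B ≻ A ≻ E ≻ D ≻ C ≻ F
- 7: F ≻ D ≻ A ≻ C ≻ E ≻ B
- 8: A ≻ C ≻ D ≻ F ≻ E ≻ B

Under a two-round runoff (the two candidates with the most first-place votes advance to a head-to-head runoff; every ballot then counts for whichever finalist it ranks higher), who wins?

A

Round 1 first-place votes: A 20, B 10, C 0, D 0, E 7, F 7. A and B advance.
Runoff: A is ranked above B on 27 ballots, B above A on 17.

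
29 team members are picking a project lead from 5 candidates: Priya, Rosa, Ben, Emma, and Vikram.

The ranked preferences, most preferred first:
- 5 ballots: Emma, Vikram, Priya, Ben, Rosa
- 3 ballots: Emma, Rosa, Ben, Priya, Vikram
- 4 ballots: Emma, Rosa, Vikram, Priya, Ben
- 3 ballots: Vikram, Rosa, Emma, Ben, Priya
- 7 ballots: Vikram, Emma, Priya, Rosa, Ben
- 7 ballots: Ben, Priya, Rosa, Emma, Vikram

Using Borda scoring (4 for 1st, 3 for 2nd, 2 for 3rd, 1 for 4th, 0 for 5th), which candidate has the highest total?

Emma

Priya: 5×2 + 3×1 + 4×1 + 3×0 + 7×2 + 7×3 = 52
Rosa: 5×0 + 3×3 + 4×3 + 3×3 + 7×1 + 7×2 = 51
Ben: 5×1 + 3×2 + 4×0 + 3×1 + 7×0 + 7×4 = 42
Emma: 5×4 + 3×4 + 4×4 + 3×2 + 7×3 + 7×1 = 82
Vikram: 5×3 + 3×0 + 4×2 + 3×4 + 7×4 + 7×0 = 63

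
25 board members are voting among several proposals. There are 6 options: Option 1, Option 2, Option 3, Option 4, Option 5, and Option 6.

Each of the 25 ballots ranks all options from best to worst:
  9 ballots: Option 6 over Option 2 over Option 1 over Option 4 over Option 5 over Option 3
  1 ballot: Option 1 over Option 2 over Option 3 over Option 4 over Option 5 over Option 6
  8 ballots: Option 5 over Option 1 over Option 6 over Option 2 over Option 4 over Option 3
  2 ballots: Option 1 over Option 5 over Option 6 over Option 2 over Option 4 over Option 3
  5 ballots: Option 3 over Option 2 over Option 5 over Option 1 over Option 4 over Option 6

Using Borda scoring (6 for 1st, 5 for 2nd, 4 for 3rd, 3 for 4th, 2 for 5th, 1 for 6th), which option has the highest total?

Option 1: 9×4 + 1×6 + 8×5 + 2×6 + 5×3 = 109
Option 2: 9×5 + 1×5 + 8×3 + 2×3 + 5×5 = 105
Option 3: 9×1 + 1×4 + 8×1 + 2×1 + 5×6 = 53
Option 4: 9×3 + 1×3 + 8×2 + 2×2 + 5×2 = 60
Option 5: 9×2 + 1×2 + 8×6 + 2×5 + 5×4 = 98
Option 6: 9×6 + 1×1 + 8×4 + 2×4 + 5×1 = 100

Option 1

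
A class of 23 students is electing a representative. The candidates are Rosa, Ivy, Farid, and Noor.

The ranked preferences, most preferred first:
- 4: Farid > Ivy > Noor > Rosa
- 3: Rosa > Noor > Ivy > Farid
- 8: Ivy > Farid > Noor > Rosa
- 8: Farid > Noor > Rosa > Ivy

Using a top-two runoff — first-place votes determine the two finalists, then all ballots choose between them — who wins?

Round 1 first-place votes: Rosa 3, Ivy 8, Farid 12, Noor 0. Farid and Ivy advance.
Runoff: Farid is ranked above Ivy on 12 ballots, Ivy above Farid on 11.

Farid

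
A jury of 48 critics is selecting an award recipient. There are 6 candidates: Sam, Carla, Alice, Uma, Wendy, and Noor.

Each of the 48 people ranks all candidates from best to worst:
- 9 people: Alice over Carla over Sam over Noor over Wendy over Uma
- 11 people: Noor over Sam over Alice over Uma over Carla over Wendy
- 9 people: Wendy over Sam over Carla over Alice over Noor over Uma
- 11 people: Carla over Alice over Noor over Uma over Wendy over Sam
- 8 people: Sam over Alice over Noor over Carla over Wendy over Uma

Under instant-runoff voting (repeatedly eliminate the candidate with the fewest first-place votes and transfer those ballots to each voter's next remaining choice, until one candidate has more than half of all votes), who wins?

Alice

Round 1: Sam 8, Carla 11, Alice 9, Uma 0, Wendy 9, Noor 11. Uma eliminated.
Round 2: Sam 8, Carla 11, Alice 9, Wendy 9, Noor 11. Sam eliminated.
Round 3: Carla 11, Alice 17, Wendy 9, Noor 11. Wendy eliminated.
Round 4: Carla 20, Alice 17, Noor 11. Noor eliminated.
Round 5: Carla 20, Alice 28. Alice has a majority (≥25).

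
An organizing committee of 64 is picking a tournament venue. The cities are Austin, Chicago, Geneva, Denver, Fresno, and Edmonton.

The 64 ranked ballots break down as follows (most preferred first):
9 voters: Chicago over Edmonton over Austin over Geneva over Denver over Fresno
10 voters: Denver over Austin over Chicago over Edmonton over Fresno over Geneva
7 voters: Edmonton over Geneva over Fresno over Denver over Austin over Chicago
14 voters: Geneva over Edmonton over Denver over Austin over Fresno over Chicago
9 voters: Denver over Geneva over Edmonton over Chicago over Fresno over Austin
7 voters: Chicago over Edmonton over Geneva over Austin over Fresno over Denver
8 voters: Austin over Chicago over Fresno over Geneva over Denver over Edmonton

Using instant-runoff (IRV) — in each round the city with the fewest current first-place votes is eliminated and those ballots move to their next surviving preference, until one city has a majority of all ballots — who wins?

Chicago

Round 1: Austin 8, Chicago 16, Geneva 14, Denver 19, Fresno 0, Edmonton 7. Fresno eliminated.
Round 2: Austin 8, Chicago 16, Geneva 14, Denver 19, Edmonton 7. Edmonton eliminated.
Round 3: Austin 8, Chicago 16, Geneva 21, Denver 19. Austin eliminated.
Round 4: Chicago 24, Geneva 21, Denver 19. Denver eliminated.
Round 5: Chicago 34, Geneva 30. Chicago has a majority (≥33).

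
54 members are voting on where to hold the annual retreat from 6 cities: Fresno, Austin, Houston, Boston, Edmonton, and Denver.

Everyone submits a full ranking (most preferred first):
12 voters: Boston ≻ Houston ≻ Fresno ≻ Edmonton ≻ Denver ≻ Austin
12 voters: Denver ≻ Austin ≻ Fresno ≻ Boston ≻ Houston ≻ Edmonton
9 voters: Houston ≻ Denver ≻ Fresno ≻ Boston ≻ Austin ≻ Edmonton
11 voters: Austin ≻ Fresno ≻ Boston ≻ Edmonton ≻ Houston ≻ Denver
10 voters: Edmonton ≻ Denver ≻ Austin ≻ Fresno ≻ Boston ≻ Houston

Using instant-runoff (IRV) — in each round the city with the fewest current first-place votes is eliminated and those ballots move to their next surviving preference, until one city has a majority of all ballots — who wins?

Round 1: Fresno 0, Austin 11, Houston 9, Boston 12, Edmonton 10, Denver 12. Fresno eliminated.
Round 2: Austin 11, Houston 9, Boston 12, Edmonton 10, Denver 12. Houston eliminated.
Round 3: Austin 11, Boston 12, Edmonton 10, Denver 21. Edmonton eliminated.
Round 4: Austin 11, Boston 12, Denver 31. Denver has a majority (≥28).

Denver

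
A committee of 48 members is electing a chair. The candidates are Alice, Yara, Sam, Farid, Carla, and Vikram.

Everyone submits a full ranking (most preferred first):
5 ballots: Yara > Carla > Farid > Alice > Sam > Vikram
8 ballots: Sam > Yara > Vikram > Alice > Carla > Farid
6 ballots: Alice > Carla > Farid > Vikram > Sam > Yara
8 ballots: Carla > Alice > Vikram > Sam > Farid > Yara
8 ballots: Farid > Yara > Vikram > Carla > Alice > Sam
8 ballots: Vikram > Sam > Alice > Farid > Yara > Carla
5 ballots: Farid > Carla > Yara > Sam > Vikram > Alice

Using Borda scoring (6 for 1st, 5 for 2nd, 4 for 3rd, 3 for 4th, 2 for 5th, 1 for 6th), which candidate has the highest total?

Vikram

Alice: 5×3 + 8×3 + 6×6 + 8×5 + 8×2 + 8×4 + 5×1 = 168
Yara: 5×6 + 8×5 + 6×1 + 8×1 + 8×5 + 8×2 + 5×4 = 160
Sam: 5×2 + 8×6 + 6×2 + 8×3 + 8×1 + 8×5 + 5×3 = 157
Farid: 5×4 + 8×1 + 6×4 + 8×2 + 8×6 + 8×3 + 5×6 = 170
Carla: 5×5 + 8×2 + 6×5 + 8×6 + 8×3 + 8×1 + 5×5 = 176
Vikram: 5×1 + 8×4 + 6×3 + 8×4 + 8×4 + 8×6 + 5×2 = 177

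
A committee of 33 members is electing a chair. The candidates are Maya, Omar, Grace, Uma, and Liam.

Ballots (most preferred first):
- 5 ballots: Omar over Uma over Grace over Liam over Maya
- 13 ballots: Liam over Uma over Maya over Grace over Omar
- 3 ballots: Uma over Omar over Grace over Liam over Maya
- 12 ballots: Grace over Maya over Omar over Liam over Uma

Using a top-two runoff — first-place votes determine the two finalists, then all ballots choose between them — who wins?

Grace

Round 1 first-place votes: Maya 0, Omar 5, Grace 12, Uma 3, Liam 13. Liam and Grace advance.
Runoff: Liam is ranked above Grace on 13 ballots, Grace above Liam on 20.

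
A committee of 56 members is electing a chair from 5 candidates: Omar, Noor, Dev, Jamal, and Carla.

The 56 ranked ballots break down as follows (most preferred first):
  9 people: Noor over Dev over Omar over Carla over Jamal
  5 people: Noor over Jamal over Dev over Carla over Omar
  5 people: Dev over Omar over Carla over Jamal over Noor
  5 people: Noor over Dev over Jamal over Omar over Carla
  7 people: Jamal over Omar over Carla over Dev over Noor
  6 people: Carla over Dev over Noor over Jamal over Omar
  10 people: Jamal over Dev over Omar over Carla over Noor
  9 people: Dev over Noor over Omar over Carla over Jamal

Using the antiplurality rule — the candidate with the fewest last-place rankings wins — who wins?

Dev

Last-place votes: Omar 11, Noor 22, Dev 0, Jamal 18, Carla 5.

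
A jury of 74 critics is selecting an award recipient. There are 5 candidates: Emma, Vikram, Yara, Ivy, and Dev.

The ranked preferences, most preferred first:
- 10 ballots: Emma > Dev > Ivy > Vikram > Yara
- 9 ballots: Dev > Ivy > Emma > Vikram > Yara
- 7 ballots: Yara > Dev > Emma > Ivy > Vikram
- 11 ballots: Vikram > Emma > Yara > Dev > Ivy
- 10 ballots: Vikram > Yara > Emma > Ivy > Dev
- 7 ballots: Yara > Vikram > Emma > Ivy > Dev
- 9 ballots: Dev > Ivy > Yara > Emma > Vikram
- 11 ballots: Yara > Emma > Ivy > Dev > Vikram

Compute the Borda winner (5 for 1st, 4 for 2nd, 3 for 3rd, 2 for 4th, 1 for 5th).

Emma

Emma: 10×5 + 9×3 + 7×3 + 11×4 + 10×3 + 7×3 + 9×2 + 11×4 = 255
Vikram: 10×2 + 9×2 + 7×1 + 11×5 + 10×5 + 7×4 + 9×1 + 11×1 = 198
Yara: 10×1 + 9×1 + 7×5 + 11×3 + 10×4 + 7×5 + 9×3 + 11×5 = 244
Ivy: 10×3 + 9×4 + 7×2 + 11×1 + 10×2 + 7×2 + 9×4 + 11×3 = 194
Dev: 10×4 + 9×5 + 7×4 + 11×2 + 10×1 + 7×1 + 9×5 + 11×2 = 219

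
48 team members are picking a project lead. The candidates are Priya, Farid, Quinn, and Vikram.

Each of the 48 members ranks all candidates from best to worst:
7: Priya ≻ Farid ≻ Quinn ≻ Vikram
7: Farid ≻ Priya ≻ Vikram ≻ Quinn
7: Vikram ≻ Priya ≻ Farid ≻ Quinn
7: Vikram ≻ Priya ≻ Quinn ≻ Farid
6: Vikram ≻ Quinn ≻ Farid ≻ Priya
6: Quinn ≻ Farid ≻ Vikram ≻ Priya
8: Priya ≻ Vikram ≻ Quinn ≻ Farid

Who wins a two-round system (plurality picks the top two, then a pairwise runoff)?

Round 1 first-place votes: Priya 15, Farid 7, Quinn 6, Vikram 20. Vikram and Priya advance.
Runoff: Vikram is ranked above Priya on 26 ballots, Priya above Vikram on 22.

Vikram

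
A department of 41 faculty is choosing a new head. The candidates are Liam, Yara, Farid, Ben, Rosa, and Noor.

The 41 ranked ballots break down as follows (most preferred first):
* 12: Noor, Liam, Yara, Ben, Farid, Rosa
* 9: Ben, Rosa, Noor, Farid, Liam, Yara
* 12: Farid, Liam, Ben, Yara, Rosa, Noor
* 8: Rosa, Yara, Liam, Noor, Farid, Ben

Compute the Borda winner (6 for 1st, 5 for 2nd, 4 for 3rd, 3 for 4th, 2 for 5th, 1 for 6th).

Liam: 12×5 + 9×2 + 12×5 + 8×4 = 170
Yara: 12×4 + 9×1 + 12×3 + 8×5 = 133
Farid: 12×2 + 9×3 + 12×6 + 8×2 = 139
Ben: 12×3 + 9×6 + 12×4 + 8×1 = 146
Rosa: 12×1 + 9×5 + 12×2 + 8×6 = 129
Noor: 12×6 + 9×4 + 12×1 + 8×3 = 144

Liam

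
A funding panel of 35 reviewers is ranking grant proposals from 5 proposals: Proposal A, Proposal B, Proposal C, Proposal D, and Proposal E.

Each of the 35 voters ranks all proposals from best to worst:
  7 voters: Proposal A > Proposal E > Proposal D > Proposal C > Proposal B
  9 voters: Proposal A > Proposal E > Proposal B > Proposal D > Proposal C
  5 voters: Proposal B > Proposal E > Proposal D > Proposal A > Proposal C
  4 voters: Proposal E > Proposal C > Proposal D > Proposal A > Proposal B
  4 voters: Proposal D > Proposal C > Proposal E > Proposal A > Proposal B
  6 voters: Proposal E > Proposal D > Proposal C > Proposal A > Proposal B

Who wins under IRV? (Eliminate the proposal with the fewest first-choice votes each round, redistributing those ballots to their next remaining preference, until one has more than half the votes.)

Round 1: Proposal A 16, Proposal B 5, Proposal C 0, Proposal D 4, Proposal E 10. Proposal C eliminated.
Round 2: Proposal A 16, Proposal B 5, Proposal D 4, Proposal E 10. Proposal D eliminated.
Round 3: Proposal A 16, Proposal B 5, Proposal E 14. Proposal B eliminated.
Round 4: Proposal A 16, Proposal E 19. Proposal E has a majority (≥18).

Proposal E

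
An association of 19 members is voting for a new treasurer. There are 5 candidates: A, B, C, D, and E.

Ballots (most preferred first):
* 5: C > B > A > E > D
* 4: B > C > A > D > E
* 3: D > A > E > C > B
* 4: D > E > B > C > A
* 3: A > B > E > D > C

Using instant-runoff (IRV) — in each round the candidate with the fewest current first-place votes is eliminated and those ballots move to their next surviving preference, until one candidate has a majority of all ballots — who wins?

B

Round 1: A 3, B 4, C 5, D 7, E 0. E eliminated.
Round 2: A 3, B 4, C 5, D 7. A eliminated.
Round 3: B 7, C 5, D 7. C eliminated.
Round 4: B 12, D 7. B has a majority (≥10).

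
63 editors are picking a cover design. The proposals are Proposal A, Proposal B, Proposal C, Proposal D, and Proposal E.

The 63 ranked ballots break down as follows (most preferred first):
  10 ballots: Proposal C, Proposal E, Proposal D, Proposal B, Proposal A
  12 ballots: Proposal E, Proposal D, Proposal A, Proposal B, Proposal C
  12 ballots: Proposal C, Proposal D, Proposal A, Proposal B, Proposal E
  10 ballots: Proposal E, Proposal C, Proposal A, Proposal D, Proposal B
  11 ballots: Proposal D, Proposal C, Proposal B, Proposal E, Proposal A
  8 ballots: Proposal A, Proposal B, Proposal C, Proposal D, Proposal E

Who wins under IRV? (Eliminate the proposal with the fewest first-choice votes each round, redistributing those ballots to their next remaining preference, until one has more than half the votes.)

Proposal C

Round 1: Proposal A 8, Proposal B 0, Proposal C 22, Proposal D 11, Proposal E 22. Proposal B eliminated.
Round 2: Proposal A 8, Proposal C 22, Proposal D 11, Proposal E 22. Proposal A eliminated.
Round 3: Proposal C 30, Proposal D 11, Proposal E 22. Proposal D eliminated.
Round 4: Proposal C 41, Proposal E 22. Proposal C has a majority (≥32).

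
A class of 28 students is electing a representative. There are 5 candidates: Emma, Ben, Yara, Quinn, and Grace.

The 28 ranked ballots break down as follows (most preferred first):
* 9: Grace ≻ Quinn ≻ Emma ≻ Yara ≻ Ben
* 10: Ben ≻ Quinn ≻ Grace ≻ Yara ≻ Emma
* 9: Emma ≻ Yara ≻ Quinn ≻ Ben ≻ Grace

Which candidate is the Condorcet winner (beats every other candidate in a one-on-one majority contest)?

Quinn

Quinn vs Emma: 19–9
Quinn vs Ben: 18–10
Quinn vs Yara: 19–9
Quinn vs Grace: 19–9
Quinn beats every other candidate.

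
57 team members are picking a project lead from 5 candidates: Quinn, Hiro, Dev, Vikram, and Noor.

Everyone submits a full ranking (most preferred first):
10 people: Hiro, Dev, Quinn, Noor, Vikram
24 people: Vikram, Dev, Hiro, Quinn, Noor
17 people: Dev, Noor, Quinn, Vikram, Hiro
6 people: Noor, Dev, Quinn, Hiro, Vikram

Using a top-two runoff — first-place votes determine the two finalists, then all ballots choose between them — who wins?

Dev

Round 1 first-place votes: Quinn 0, Hiro 10, Dev 17, Vikram 24, Noor 6. Vikram and Dev advance.
Runoff: Vikram is ranked above Dev on 24 ballots, Dev above Vikram on 33.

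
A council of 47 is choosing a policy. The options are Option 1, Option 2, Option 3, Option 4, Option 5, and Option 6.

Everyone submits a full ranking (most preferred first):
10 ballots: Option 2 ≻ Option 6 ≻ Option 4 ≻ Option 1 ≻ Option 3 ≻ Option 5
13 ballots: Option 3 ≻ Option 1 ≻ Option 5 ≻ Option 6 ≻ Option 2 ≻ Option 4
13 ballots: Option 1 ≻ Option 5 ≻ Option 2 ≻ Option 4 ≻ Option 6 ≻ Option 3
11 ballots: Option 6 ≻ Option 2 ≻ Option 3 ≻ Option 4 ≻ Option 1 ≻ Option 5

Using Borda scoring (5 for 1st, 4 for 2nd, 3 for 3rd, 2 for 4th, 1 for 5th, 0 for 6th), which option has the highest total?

Option 1

Option 1: 10×2 + 13×4 + 13×5 + 11×1 = 148
Option 2: 10×5 + 13×1 + 13×3 + 11×4 = 146
Option 3: 10×1 + 13×5 + 13×0 + 11×3 = 108
Option 4: 10×3 + 13×0 + 13×2 + 11×2 = 78
Option 5: 10×0 + 13×3 + 13×4 + 11×0 = 91
Option 6: 10×4 + 13×2 + 13×1 + 11×5 = 134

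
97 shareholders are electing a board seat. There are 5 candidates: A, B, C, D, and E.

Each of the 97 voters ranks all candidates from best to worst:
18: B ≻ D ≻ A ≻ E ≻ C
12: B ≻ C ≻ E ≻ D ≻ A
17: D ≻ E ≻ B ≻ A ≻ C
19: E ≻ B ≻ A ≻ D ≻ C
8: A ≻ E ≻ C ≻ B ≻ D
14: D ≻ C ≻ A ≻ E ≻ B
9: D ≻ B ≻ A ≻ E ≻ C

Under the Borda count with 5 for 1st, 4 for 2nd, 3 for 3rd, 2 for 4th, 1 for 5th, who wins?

A: 18×3 + 12×1 + 17×2 + 19×3 + 8×5 + 14×3 + 9×3 = 266
B: 18×5 + 12×5 + 17×3 + 19×4 + 8×2 + 14×1 + 9×4 = 343
C: 18×1 + 12×4 + 17×1 + 19×1 + 8×3 + 14×4 + 9×1 = 191
D: 18×4 + 12×2 + 17×5 + 19×2 + 8×1 + 14×5 + 9×5 = 342
E: 18×2 + 12×3 + 17×4 + 19×5 + 8×4 + 14×2 + 9×2 = 313

B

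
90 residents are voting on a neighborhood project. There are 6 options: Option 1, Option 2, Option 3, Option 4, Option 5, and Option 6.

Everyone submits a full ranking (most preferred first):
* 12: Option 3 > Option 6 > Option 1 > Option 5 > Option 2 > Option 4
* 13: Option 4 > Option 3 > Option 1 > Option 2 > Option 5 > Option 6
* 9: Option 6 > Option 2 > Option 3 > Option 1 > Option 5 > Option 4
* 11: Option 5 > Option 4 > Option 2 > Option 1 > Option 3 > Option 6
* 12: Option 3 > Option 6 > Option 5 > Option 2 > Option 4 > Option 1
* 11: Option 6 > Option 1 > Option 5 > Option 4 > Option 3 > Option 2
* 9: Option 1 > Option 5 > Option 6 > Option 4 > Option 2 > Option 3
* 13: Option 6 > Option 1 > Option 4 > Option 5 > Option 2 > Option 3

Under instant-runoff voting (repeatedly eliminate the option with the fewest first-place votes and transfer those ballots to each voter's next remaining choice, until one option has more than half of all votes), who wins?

Option 3

Round 1: Option 1 9, Option 2 0, Option 3 24, Option 4 13, Option 5 11, Option 6 33. Option 2 eliminated.
Round 2: Option 1 9, Option 3 24, Option 4 13, Option 5 11, Option 6 33. Option 1 eliminated.
Round 3: Option 3 24, Option 4 13, Option 5 20, Option 6 33. Option 4 eliminated.
Round 4: Option 3 37, Option 5 20, Option 6 33. Option 5 eliminated.
Round 5: Option 3 48, Option 6 42. Option 3 has a majority (≥46).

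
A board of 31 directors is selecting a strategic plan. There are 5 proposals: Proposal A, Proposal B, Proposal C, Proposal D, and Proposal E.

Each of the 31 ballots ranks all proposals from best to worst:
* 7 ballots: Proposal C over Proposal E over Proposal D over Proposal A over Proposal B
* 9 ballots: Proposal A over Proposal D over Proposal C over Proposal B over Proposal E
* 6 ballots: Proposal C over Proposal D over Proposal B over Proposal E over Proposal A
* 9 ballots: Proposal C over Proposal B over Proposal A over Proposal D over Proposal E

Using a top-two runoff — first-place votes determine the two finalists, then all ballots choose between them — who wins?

Proposal C

Round 1 first-place votes: Proposal A 9, Proposal B 0, Proposal C 22, Proposal D 0, Proposal E 0. Proposal C and Proposal A advance.
Runoff: Proposal C is ranked above Proposal A on 22 ballots, Proposal A above Proposal C on 9.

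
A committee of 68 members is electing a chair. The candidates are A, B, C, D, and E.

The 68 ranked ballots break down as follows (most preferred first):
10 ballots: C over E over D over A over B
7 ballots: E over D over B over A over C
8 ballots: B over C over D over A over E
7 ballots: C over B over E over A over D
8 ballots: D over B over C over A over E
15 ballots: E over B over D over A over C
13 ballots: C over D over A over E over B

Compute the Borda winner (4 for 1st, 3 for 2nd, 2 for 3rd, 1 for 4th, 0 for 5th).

C

A: 10×1 + 7×1 + 8×1 + 7×1 + 8×1 + 15×1 + 13×2 = 81
B: 10×0 + 7×2 + 8×4 + 7×3 + 8×3 + 15×3 + 13×0 = 136
C: 10×4 + 7×0 + 8×3 + 7×4 + 8×2 + 15×0 + 13×4 = 160
D: 10×2 + 7×3 + 8×2 + 7×0 + 8×4 + 15×2 + 13×3 = 158
E: 10×3 + 7×4 + 8×0 + 7×2 + 8×0 + 15×4 + 13×1 = 145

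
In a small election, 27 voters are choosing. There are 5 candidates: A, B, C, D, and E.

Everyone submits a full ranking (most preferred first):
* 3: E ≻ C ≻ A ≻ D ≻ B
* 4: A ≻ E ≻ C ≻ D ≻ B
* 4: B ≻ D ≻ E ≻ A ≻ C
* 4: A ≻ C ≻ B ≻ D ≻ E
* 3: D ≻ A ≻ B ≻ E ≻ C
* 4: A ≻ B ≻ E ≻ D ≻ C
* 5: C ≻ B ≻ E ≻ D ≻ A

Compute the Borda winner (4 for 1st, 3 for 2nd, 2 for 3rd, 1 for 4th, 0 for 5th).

A: 3×2 + 4×4 + 4×1 + 4×4 + 3×3 + 4×4 + 5×0 = 67
B: 3×0 + 4×0 + 4×4 + 4×2 + 3×2 + 4×3 + 5×3 = 57
C: 3×3 + 4×2 + 4×0 + 4×3 + 3×0 + 4×0 + 5×4 = 49
D: 3×1 + 4×1 + 4×3 + 4×1 + 3×4 + 4×1 + 5×1 = 44
E: 3×4 + 4×3 + 4×2 + 4×0 + 3×1 + 4×2 + 5×2 = 53

A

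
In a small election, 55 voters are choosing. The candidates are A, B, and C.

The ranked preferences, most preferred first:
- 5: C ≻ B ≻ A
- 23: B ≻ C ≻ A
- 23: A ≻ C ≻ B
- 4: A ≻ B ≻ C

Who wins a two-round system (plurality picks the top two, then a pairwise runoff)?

B

Round 1 first-place votes: A 27, B 23, C 5. A and B advance.
Runoff: A is ranked above B on 27 ballots, B above A on 28.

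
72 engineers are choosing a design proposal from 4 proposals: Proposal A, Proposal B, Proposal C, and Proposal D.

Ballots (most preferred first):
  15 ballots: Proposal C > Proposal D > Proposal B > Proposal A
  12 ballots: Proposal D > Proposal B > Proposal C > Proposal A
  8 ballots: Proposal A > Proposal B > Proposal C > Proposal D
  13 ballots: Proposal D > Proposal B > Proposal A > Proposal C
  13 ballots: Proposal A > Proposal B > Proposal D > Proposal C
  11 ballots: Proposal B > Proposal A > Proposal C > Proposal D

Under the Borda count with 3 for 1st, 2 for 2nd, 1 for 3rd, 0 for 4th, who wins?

Proposal B

Proposal A: 15×0 + 12×0 + 8×3 + 13×1 + 13×3 + 11×2 = 98
Proposal B: 15×1 + 12×2 + 8×2 + 13×2 + 13×2 + 11×3 = 140
Proposal C: 15×3 + 12×1 + 8×1 + 13×0 + 13×0 + 11×1 = 76
Proposal D: 15×2 + 12×3 + 8×0 + 13×3 + 13×1 + 11×0 = 118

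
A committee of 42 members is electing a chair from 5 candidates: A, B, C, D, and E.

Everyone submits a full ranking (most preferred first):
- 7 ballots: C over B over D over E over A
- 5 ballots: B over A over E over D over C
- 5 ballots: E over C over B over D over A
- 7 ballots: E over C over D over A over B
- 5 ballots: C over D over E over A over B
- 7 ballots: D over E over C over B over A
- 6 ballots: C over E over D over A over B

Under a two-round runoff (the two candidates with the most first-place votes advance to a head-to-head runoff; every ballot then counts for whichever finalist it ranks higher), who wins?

E

Round 1 first-place votes: A 0, B 5, C 18, D 7, E 12. C and E advance.
Runoff: C is ranked above E on 18 ballots, E above C on 24.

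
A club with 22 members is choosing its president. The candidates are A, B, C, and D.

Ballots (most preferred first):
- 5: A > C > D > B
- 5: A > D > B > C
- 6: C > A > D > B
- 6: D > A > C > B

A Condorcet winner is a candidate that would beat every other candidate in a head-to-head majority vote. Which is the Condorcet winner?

A

A vs B: 22–0
A vs C: 16–6
A vs D: 16–6
A beats every other candidate.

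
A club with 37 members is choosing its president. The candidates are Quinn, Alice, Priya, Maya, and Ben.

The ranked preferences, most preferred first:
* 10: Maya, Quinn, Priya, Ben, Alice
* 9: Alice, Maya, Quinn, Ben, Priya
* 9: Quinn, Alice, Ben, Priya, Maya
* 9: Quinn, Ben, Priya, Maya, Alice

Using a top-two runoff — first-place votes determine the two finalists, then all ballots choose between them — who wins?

Round 1 first-place votes: Quinn 18, Alice 9, Priya 0, Maya 10, Ben 0. Quinn and Maya advance.
Runoff: Quinn is ranked above Maya on 18 ballots, Maya above Quinn on 19.

Maya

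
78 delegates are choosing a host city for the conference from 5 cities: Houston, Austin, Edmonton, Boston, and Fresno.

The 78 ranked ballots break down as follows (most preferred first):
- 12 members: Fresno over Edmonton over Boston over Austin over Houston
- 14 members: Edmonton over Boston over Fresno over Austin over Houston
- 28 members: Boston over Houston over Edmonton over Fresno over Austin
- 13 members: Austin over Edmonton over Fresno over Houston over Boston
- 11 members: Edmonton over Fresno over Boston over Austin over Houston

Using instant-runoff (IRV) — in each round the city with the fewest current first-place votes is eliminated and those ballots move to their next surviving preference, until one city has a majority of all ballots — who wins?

Edmonton

Round 1: Houston 0, Austin 13, Edmonton 25, Boston 28, Fresno 12. Houston eliminated.
Round 2: Austin 13, Edmonton 25, Boston 28, Fresno 12. Fresno eliminated.
Round 3: Austin 13, Edmonton 37, Boston 28. Austin eliminated.
Round 4: Edmonton 50, Boston 28. Edmonton has a majority (≥40).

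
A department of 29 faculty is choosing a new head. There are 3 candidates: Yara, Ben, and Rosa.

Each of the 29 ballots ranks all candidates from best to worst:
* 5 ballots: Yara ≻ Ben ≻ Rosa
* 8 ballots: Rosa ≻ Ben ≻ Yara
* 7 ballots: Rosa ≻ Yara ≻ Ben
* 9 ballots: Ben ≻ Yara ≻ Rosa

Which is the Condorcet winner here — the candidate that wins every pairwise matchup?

Rosa

Rosa vs Yara: 15–14
Rosa vs Ben: 15–14
Rosa beats every other candidate.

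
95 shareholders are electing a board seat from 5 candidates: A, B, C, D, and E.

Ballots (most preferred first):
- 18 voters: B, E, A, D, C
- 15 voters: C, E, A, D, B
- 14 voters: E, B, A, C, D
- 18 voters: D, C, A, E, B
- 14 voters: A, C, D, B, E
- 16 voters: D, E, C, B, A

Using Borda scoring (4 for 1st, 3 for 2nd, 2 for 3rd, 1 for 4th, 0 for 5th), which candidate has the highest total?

A: 18×2 + 15×2 + 14×2 + 18×2 + 14×4 + 16×0 = 186
B: 18×4 + 15×0 + 14×3 + 18×0 + 14×1 + 16×1 = 144
C: 18×0 + 15×4 + 14×1 + 18×3 + 14×3 + 16×2 = 202
D: 18×1 + 15×1 + 14×0 + 18×4 + 14×2 + 16×4 = 197
E: 18×3 + 15×3 + 14×4 + 18×1 + 14×0 + 16×3 = 221

E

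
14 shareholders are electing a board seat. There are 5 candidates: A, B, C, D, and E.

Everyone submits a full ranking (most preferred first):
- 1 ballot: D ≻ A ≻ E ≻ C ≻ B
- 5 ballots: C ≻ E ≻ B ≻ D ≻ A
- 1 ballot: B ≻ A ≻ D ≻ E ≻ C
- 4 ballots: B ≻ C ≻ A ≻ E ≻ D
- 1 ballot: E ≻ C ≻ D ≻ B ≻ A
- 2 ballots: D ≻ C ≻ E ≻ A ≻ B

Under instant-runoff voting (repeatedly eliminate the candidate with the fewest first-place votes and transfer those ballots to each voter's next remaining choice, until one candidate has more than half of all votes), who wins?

Round 1: A 0, B 5, C 5, D 3, E 1. A eliminated.
Round 2: B 5, C 5, D 3, E 1. E eliminated.
Round 3: B 5, C 6, D 3. D eliminated.
Round 4: B 5, C 9. C has a majority (≥8).

C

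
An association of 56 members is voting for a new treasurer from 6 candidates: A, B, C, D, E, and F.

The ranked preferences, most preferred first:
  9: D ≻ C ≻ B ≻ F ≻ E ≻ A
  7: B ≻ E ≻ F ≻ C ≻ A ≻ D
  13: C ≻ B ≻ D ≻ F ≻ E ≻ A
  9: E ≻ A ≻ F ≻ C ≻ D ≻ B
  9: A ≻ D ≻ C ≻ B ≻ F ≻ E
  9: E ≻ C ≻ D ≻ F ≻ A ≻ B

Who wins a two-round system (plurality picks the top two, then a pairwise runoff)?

C

Round 1 first-place votes: A 9, B 7, C 13, D 9, E 18, F 0. E and C advance.
Runoff: E is ranked above C on 25 ballots, C above E on 31.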